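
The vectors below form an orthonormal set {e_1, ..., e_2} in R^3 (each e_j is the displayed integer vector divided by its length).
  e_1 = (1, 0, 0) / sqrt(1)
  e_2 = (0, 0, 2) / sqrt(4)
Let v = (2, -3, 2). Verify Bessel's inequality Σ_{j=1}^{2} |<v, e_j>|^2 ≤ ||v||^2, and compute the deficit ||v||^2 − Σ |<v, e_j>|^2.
Σ |<v, e_j>|^2 = 8; ||v||^2 = 17; deficit = 9

Write each e_j = u_j / sqrt(<u_j, u_j>) where u_j is the displayed integer vector. Then <v, e_j> = <v, u_j> / sqrt(<u_j, u_j>), so |<v, e_j>|^2 = <v, u_j>^2 / <u_j, u_j>.
Coefficients: <v, e_1> = 2/sqrt(1), <v, e_2> = 4/sqrt(4).
Square and sum: Σ |<v, e_j>|^2 = 8.
Compute ||v||^2 = v·v = 17.
Deficit = 17 − 8 = 9 ≥ 0, confirming Bessel's inequality. (The deficit equals ||v − Σ <v,e_j> e_j||^2, the squared distance from v to span{e_j}.)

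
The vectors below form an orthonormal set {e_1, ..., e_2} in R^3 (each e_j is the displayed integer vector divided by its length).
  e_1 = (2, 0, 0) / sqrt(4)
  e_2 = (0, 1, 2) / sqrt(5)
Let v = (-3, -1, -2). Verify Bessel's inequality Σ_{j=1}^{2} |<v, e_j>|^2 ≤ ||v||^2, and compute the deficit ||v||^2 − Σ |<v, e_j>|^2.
Σ |<v, e_j>|^2 = 14; ||v||^2 = 14; deficit = 0

Write each e_j = u_j / sqrt(<u_j, u_j>) where u_j is the displayed integer vector. Then <v, e_j> = <v, u_j> / sqrt(<u_j, u_j>), so |<v, e_j>|^2 = <v, u_j>^2 / <u_j, u_j>.
Coefficients: <v, e_1> = -6/sqrt(4), <v, e_2> = -5/sqrt(5).
Square and sum: Σ |<v, e_j>|^2 = 14.
Compute ||v||^2 = v·v = 14.
Deficit = 14 − 14 = 0 ≥ 0, confirming Bessel's inequality. (The deficit equals ||v − Σ <v,e_j> e_j||^2, the squared distance from v to span{e_j}.)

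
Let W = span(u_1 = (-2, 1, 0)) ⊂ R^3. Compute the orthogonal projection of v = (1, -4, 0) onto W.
proj_W(v) = (12/5, -6/5, 0)

Set up U = [u_1 | ... | u_1] ∈ R^(3×1). The projector onto W = col(U) is P = U (U^T U)^(-1) U^T.
Compute U^T U =
  [5],
and U^T v = (-6).
Solve U^T U · c = U^T v for the coefficients: c = (-6/5). The projection is proj_W(v) = U c.
Check: (v - proj_W(v)) · u_1 = 0  (should be 0).
Result: proj_W(v) = (12/5, -6/5, 0).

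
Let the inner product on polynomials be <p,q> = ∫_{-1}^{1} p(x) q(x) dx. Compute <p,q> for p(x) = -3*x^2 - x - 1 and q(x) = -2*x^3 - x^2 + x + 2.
<p,q> = -6

Expand the product: p(x)·q(x) = 6*x^5 + 5*x^4 - 6*x^2 - 3*x - 2.
∫_{-1}^{1} of each monomial x^k gives [2/(k+1) if k even, 0 if k odd]. Integrating term-by-term (or equivalently evaluating the antiderivative F(x) = x^6 + x^5 - 2*x^3 - 3*x^2/2 - 2*x at the endpoints):
  F(1) − F(−1) = -7/2 − (5/2) = -6.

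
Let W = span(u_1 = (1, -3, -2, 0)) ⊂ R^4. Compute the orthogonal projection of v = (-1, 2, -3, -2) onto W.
proj_W(v) = (-1/14, 3/14, 1/7, 0)

Set up U = [u_1 | ... | u_1] ∈ R^(4×1). The projector onto W = col(U) is P = U (U^T U)^(-1) U^T.
Compute U^T U =
  [14],
and U^T v = (-1).
Solve U^T U · c = U^T v for the coefficients: c = (-1/14). The projection is proj_W(v) = U c.
Check: (v - proj_W(v)) · u_1 = 0  (should be 0).
Result: proj_W(v) = (-1/14, 3/14, 1/7, 0).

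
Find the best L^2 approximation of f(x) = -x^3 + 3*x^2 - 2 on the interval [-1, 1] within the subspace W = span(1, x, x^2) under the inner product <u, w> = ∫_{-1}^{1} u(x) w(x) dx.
g(x) = 3*x^2 - 3*x/5 - 2

The best approximation g ∈ W is the orthogonal projection of f onto W. Writing g = a_0 + a_1 x + a_2 x^2, the coefficients solve the normal equations G · a = b where
  G_{ij} = <φ_i, φ_j> and b_i = <f, φ_i>, with φ_0 = 1, φ_1 = x, φ_2 = x^2.
G =
  [2, 0, 2/3]
  [0, 2/3, 0]
  [2/3, 0, 2/5],
b = (-2, -2/5, -2/15).
Solving gives a_0 = -2, a_1 = -3/5, a_2 = 3, so
  g(x) = 3*x^2 - 3*x/5 - 2.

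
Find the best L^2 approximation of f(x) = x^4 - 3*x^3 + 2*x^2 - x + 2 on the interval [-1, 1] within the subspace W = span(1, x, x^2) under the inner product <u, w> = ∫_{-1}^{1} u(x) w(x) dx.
g(x) = 20*x^2/7 - 14*x/5 + 67/35

The best approximation g ∈ W is the orthogonal projection of f onto W. Writing g = a_0 + a_1 x + a_2 x^2, the coefficients solve the normal equations G · a = b where
  G_{ij} = <φ_i, φ_j> and b_i = <f, φ_i>, with φ_0 = 1, φ_1 = x, φ_2 = x^2.
G =
  [2, 0, 2/3]
  [0, 2/3, 0]
  [2/3, 0, 2/5],
b = (86/15, -28/15, 254/105).
Solving gives a_0 = 67/35, a_1 = -14/5, a_2 = 20/7, so
  g(x) = 20*x^2/7 - 14*x/5 + 67/35.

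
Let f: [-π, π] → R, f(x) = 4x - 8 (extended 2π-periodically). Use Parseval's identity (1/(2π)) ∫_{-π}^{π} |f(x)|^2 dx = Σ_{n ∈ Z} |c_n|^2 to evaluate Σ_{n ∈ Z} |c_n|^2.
Σ |c_n|^2 = 16π^2/3 + 64

Expand and integrate term by term over [-π, π]:
  ∫ (4x)^2 dx = 16·(2π^3/3); ∫ 2·4·(-8)·x dx = 0 (odd integrand); ∫ (-8)^2 dx = 64·2π.
So (1/(2π)) ∫_{-π}^{π} (4x - 8)^2 dx = 16π^2/3 + 64 = 16π^2/3 + 64.
Parseval ⇒ Σ |c_n|^2 = 16π^2/3 + 64.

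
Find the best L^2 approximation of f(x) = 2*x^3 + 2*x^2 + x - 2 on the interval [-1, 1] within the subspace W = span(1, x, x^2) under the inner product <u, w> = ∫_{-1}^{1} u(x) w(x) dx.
g(x) = 2*x^2 + 11*x/5 - 2

The best approximation g ∈ W is the orthogonal projection of f onto W. Writing g = a_0 + a_1 x + a_2 x^2, the coefficients solve the normal equations G · a = b where
  G_{ij} = <φ_i, φ_j> and b_i = <f, φ_i>, with φ_0 = 1, φ_1 = x, φ_2 = x^2.
G =
  [2, 0, 2/3]
  [0, 2/3, 0]
  [2/3, 0, 2/5],
b = (-8/3, 22/15, -8/15).
Solving gives a_0 = -2, a_1 = 11/5, a_2 = 2, so
  g(x) = 2*x^2 + 11*x/5 - 2.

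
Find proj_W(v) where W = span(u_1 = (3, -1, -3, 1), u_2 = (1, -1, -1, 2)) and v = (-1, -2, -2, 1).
proj_W(v) = (37/59, -43/59, -37/59, 89/59)

Set up U = [u_1 | ... | u_2] ∈ R^(4×2). The projector onto W = col(U) is P = U (U^T U)^(-1) U^T.
Compute U^T U =
  [20, 9]
  [9, 7],
and U^T v = (6, 5).
Solve U^T U · c = U^T v for the coefficients: c = (-3/59, 46/59). The projection is proj_W(v) = U c.
Check: (v - proj_W(v)) · u_1 = 0  (should be 0).
Check: (v - proj_W(v)) · u_2 = 0  (should be 0).
Result: proj_W(v) = (37/59, -43/59, -37/59, 89/59).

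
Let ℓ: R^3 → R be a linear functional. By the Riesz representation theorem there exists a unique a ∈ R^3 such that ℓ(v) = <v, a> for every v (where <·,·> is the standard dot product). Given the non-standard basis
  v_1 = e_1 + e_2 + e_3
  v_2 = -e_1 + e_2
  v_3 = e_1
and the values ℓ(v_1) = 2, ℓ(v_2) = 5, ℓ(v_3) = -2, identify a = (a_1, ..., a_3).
a = (-2, 3, 1)

Write a = (a_1, ..., a_3) in the standard basis. For each basis vector v_i, ℓ(v_i) = <v_i, a> is a linear equation in the a_j's. Collect the n equations into a matrix system V a = ℓ, where row i of V is v_i (expressed in the standard basis). Since V is invertible (lower-triangular with 1s on the diagonal, up to permutation), solve by back-substitution:
  V =
[[1, 1, 1],
 [-1, 1, 0],
 [1, 0, 0]]
  V a = (2, 5, -2)
Solving gives a = (-2, 3, 1).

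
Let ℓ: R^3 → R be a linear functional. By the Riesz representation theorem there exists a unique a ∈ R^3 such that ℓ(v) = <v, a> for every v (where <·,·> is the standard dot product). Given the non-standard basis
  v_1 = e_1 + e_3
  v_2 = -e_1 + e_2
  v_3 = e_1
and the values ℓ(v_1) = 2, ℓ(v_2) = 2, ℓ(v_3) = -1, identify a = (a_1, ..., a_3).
a = (-1, 1, 3)

Write a = (a_1, ..., a_3) in the standard basis. For each basis vector v_i, ℓ(v_i) = <v_i, a> is a linear equation in the a_j's. Collect the n equations into a matrix system V a = ℓ, where row i of V is v_i (expressed in the standard basis). Since V is invertible (lower-triangular with 1s on the diagonal, up to permutation), solve by back-substitution:
  V =
[[1, 0, 1],
 [-1, 1, 0],
 [1, 0, 0]]
  V a = (2, 2, -1)
Solving gives a = (-1, 1, 3).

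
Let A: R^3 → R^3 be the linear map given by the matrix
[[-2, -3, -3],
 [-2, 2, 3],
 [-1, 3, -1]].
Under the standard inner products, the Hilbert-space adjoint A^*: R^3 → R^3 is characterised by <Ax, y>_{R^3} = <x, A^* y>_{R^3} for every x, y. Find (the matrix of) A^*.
A^* = A^T =
[[-2, -2, -1],
 [-3, 2, 3],
 [-3, 3, -1]]

For real matrices with standard dot products, the defining identity <Ax, y> = <x, A^* y> gives (Ax)^T y = x^T (A^*) y, i.e. x^T A^T y = x^T (A^*) y. Since this holds for all x, y, we must have A^* = A^T. Therefore
A^* =
[[-2, -2, -1],
 [-3, 2, 3],
 [-3, 3, -1]].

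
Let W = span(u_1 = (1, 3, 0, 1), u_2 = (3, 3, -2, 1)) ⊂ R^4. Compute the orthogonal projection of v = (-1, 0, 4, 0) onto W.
proj_W(v) = (-17/7, 3/7, 18/7, 1/7)

Set up U = [u_1 | ... | u_2] ∈ R^(4×2). The projector onto W = col(U) is P = U (U^T U)^(-1) U^T.
Compute U^T U =
  [11, 13]
  [13, 23],
and U^T v = (-1, -11).
Solve U^T U · c = U^T v for the coefficients: c = (10/7, -9/7). The projection is proj_W(v) = U c.
Check: (v - proj_W(v)) · u_1 = 0  (should be 0).
Check: (v - proj_W(v)) · u_2 = 0  (should be 0).
Result: proj_W(v) = (-17/7, 3/7, 18/7, 1/7).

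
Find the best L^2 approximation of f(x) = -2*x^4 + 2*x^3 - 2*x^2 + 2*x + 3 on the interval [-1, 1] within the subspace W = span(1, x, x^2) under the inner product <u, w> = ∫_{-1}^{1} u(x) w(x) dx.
g(x) = -26*x^2/7 + 16*x/5 + 111/35

The best approximation g ∈ W is the orthogonal projection of f onto W. Writing g = a_0 + a_1 x + a_2 x^2, the coefficients solve the normal equations G · a = b where
  G_{ij} = <φ_i, φ_j> and b_i = <f, φ_i>, with φ_0 = 1, φ_1 = x, φ_2 = x^2.
G =
  [2, 0, 2/3]
  [0, 2/3, 0]
  [2/3, 0, 2/5],
b = (58/15, 32/15, 22/35).
Solving gives a_0 = 111/35, a_1 = 16/5, a_2 = -26/7, so
  g(x) = -26*x^2/7 + 16*x/5 + 111/35.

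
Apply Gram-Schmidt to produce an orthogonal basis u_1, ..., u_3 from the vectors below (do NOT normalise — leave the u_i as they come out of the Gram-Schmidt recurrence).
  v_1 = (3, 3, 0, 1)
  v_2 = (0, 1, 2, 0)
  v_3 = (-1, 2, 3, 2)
Orthogonal basis:
  u_1 = (3, 3, 0, 1)
  u_2 = (-9/19, 10/19, 2, -3/19)
  u_3 = (-89/86, 16/43, -8/43, 171/86)

Apply the Gram-Schmidt recurrence
  u_1 = v_1
  u_i = v_i − Σ_{j<i} ((v_i · u_j) / (u_j · u_j)) · u_j.

Step by step this gives:
  u_1 = (3, 3, 0, 1)
  u_2 = (-9/19, 10/19, 2, -3/19)
  u_3 = (-89/86, 16/43, -8/43, 171/86)

Orthogonality check:
  u_2 · u_1 = 0 (should be 0)
  u_3 · u_1 = 0 (should be 0)
  u_3 · u_2 = 0 (should be 0)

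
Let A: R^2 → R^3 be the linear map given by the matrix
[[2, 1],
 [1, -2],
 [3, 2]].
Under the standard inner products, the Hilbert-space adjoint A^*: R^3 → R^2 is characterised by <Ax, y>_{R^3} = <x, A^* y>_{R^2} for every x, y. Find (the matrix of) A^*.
A^* = A^T =
[[2, 1, 3],
 [1, -2, 2]]

For real matrices with standard dot products, the defining identity <Ax, y> = <x, A^* y> gives (Ax)^T y = x^T (A^*) y, i.e. x^T A^T y = x^T (A^*) y. Since this holds for all x, y, we must have A^* = A^T. Therefore
A^* =
[[2, 1, 3],
 [1, -2, 2]].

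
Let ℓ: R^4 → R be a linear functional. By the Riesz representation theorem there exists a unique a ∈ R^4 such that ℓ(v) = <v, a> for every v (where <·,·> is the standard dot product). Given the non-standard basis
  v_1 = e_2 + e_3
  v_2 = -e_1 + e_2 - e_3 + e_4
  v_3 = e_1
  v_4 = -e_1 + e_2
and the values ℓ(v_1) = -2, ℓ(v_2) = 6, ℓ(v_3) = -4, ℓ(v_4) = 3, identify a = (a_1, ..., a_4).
a = (-4, -1, -1, 2)

Write a = (a_1, ..., a_4) in the standard basis. For each basis vector v_i, ℓ(v_i) = <v_i, a> is a linear equation in the a_j's. Collect the n equations into a matrix system V a = ℓ, where row i of V is v_i (expressed in the standard basis). Since V is invertible (lower-triangular with 1s on the diagonal, up to permutation), solve by back-substitution:
  V =
[[0, 1, 1, 0],
 [-1, 1, -1, 1],
 [1, 0, 0, 0],
 [-1, 1, 0, 0]]
  V a = (-2, 6, -4, 3)
Solving gives a = (-4, -1, -1, 2).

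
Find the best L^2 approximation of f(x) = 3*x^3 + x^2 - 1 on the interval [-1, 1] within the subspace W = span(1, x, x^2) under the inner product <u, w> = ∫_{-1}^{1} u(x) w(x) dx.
g(x) = x^2 + 9*x/5 - 1

The best approximation g ∈ W is the orthogonal projection of f onto W. Writing g = a_0 + a_1 x + a_2 x^2, the coefficients solve the normal equations G · a = b where
  G_{ij} = <φ_i, φ_j> and b_i = <f, φ_i>, with φ_0 = 1, φ_1 = x, φ_2 = x^2.
G =
  [2, 0, 2/3]
  [0, 2/3, 0]
  [2/3, 0, 2/5],
b = (-4/3, 6/5, -4/15).
Solving gives a_0 = -1, a_1 = 9/5, a_2 = 1, so
  g(x) = x^2 + 9*x/5 - 1.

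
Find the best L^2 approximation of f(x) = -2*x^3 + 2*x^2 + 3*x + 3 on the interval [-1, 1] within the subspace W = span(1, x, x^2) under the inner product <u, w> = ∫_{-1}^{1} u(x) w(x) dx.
g(x) = 2*x^2 + 9*x/5 + 3

The best approximation g ∈ W is the orthogonal projection of f onto W. Writing g = a_0 + a_1 x + a_2 x^2, the coefficients solve the normal equations G · a = b where
  G_{ij} = <φ_i, φ_j> and b_i = <f, φ_i>, with φ_0 = 1, φ_1 = x, φ_2 = x^2.
G =
  [2, 0, 2/3]
  [0, 2/3, 0]
  [2/3, 0, 2/5],
b = (22/3, 6/5, 14/5).
Solving gives a_0 = 3, a_1 = 9/5, a_2 = 2, so
  g(x) = 2*x^2 + 9*x/5 + 3.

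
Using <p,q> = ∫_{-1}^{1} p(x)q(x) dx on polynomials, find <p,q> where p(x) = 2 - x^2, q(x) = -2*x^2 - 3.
<p,q> = -178/15

Expand the product: p(x)·q(x) = 2*x^4 - x^2 - 6.
∫_{-1}^{1} of each monomial x^k gives [2/(k+1) if k even, 0 if k odd]. Integrating term-by-term (or equivalently evaluating the antiderivative F(x) = 2*x^5/5 - x^3/3 - 6*x at the endpoints):
  F(1) − F(−1) = -89/15 − (89/15) = -178/15.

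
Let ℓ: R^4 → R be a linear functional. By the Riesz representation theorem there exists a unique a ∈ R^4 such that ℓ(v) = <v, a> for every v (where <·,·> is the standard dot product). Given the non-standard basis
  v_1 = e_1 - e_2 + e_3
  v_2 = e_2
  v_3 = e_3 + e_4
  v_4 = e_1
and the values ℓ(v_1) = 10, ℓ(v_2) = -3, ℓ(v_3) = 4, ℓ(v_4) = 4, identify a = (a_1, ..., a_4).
a = (4, -3, 3, 1)

Write a = (a_1, ..., a_4) in the standard basis. For each basis vector v_i, ℓ(v_i) = <v_i, a> is a linear equation in the a_j's. Collect the n equations into a matrix system V a = ℓ, where row i of V is v_i (expressed in the standard basis). Since V is invertible (lower-triangular with 1s on the diagonal, up to permutation), solve by back-substitution:
  V =
[[1, -1, 1, 0],
 [0, 1, 0, 0],
 [0, 0, 1, 1],
 [1, 0, 0, 0]]
  V a = (10, -3, 4, 4)
Solving gives a = (4, -3, 3, 1).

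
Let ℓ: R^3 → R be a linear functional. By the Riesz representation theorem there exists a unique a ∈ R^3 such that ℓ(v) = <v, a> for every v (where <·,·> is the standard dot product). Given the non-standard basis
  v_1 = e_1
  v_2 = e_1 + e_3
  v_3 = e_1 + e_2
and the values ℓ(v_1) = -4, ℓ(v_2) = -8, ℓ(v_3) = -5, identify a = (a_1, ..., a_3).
a = (-4, -1, -4)

Write a = (a_1, ..., a_3) in the standard basis. For each basis vector v_i, ℓ(v_i) = <v_i, a> is a linear equation in the a_j's. Collect the n equations into a matrix system V a = ℓ, where row i of V is v_i (expressed in the standard basis). Since V is invertible (lower-triangular with 1s on the diagonal, up to permutation), solve by back-substitution:
  V =
[[1, 0, 0],
 [1, 0, 1],
 [1, 1, 0]]
  V a = (-4, -8, -5)
Solving gives a = (-4, -1, -4).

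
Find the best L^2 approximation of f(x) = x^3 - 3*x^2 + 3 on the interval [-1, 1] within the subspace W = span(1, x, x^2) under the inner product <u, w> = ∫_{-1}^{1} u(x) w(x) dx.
g(x) = -3*x^2 + 3*x/5 + 3

The best approximation g ∈ W is the orthogonal projection of f onto W. Writing g = a_0 + a_1 x + a_2 x^2, the coefficients solve the normal equations G · a = b where
  G_{ij} = <φ_i, φ_j> and b_i = <f, φ_i>, with φ_0 = 1, φ_1 = x, φ_2 = x^2.
G =
  [2, 0, 2/3]
  [0, 2/3, 0]
  [2/3, 0, 2/5],
b = (4, 2/5, 4/5).
Solving gives a_0 = 3, a_1 = 3/5, a_2 = -3, so
  g(x) = -3*x^2 + 3*x/5 + 3.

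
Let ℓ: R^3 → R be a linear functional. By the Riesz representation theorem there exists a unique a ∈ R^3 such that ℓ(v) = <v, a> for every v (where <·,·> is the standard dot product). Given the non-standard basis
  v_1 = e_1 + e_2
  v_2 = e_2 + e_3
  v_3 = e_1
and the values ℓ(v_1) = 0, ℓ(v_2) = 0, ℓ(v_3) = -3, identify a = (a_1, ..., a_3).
a = (-3, 3, -3)

Write a = (a_1, ..., a_3) in the standard basis. For each basis vector v_i, ℓ(v_i) = <v_i, a> is a linear equation in the a_j's. Collect the n equations into a matrix system V a = ℓ, where row i of V is v_i (expressed in the standard basis). Since V is invertible (lower-triangular with 1s on the diagonal, up to permutation), solve by back-substitution:
  V =
[[1, 1, 0],
 [0, 1, 1],
 [1, 0, 0]]
  V a = (0, 0, -3)
Solving gives a = (-3, 3, -3).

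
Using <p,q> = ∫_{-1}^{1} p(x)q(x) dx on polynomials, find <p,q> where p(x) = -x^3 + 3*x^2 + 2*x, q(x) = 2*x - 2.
<p,q> = -32/15

Expand the product: p(x)·q(x) = -2*x^4 + 8*x^3 - 2*x^2 - 4*x.
∫_{-1}^{1} of each monomial x^k gives [2/(k+1) if k even, 0 if k odd]. Integrating term-by-term (or equivalently evaluating the antiderivative F(x) = -2*x^5/5 + 2*x^4 - 2*x^3/3 - 2*x^2 at the endpoints):
  F(1) − F(−1) = -16/15 − (16/15) = -32/15.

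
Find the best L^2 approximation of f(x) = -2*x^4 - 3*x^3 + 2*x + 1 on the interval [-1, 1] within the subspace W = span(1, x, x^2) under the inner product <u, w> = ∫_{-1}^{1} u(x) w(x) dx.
g(x) = -12*x^2/7 + x/5 + 41/35

The best approximation g ∈ W is the orthogonal projection of f onto W. Writing g = a_0 + a_1 x + a_2 x^2, the coefficients solve the normal equations G · a = b where
  G_{ij} = <φ_i, φ_j> and b_i = <f, φ_i>, with φ_0 = 1, φ_1 = x, φ_2 = x^2.
G =
  [2, 0, 2/3]
  [0, 2/3, 0]
  [2/3, 0, 2/5],
b = (6/5, 2/15, 2/21).
Solving gives a_0 = 41/35, a_1 = 1/5, a_2 = -12/7, so
  g(x) = -12*x^2/7 + x/5 + 41/35.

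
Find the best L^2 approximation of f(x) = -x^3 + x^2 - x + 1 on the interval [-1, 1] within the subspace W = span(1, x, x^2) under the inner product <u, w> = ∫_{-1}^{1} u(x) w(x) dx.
g(x) = x^2 - 8*x/5 + 1

The best approximation g ∈ W is the orthogonal projection of f onto W. Writing g = a_0 + a_1 x + a_2 x^2, the coefficients solve the normal equations G · a = b where
  G_{ij} = <φ_i, φ_j> and b_i = <f, φ_i>, with φ_0 = 1, φ_1 = x, φ_2 = x^2.
G =
  [2, 0, 2/3]
  [0, 2/3, 0]
  [2/3, 0, 2/5],
b = (8/3, -16/15, 16/15).
Solving gives a_0 = 1, a_1 = -8/5, a_2 = 1, so
  g(x) = x^2 - 8*x/5 + 1.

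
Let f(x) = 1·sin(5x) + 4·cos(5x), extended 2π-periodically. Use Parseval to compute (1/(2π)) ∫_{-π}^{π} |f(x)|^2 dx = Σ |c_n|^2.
Σ |c_n|^2 = 17/2

Expand |f|^2 and use orthogonality of {sin(nx), cos(mx)} on [-π, π]:
  ∫_{-π}^{π} sin(nx)^2 dx = π, ∫ cos(mx)^2 dx = π, and cross terms integrate to 0.
So ∫_{-π}^{π} f(x)^2 dx = 1^2 · π + 4^2 · π = (1 + 16)π.
Divide by 2π: (1 + 16)/2 = 17/2.
By Parseval, this equals Σ |c_n|^2.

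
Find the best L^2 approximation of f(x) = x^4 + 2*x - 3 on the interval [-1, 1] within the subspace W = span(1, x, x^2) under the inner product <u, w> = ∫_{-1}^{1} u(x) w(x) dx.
g(x) = 6*x^2/7 + 2*x - 108/35

The best approximation g ∈ W is the orthogonal projection of f onto W. Writing g = a_0 + a_1 x + a_2 x^2, the coefficients solve the normal equations G · a = b where
  G_{ij} = <φ_i, φ_j> and b_i = <f, φ_i>, with φ_0 = 1, φ_1 = x, φ_2 = x^2.
G =
  [2, 0, 2/3]
  [0, 2/3, 0]
  [2/3, 0, 2/5],
b = (-28/5, 4/3, -12/7).
Solving gives a_0 = -108/35, a_1 = 2, a_2 = 6/7, so
  g(x) = 6*x^2/7 + 2*x - 108/35.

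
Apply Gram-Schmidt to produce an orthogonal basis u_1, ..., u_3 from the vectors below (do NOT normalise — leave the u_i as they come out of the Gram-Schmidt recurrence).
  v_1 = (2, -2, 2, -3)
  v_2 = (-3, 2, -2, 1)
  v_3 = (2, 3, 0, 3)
Orthogonal basis:
  u_1 = (2, -2, 2, -3)
  u_2 = (-29/21, 8/21, -8/21, -10/7)
  u_3 = (100/89, 221/89, 46/89, -50/89)

Apply the Gram-Schmidt recurrence
  u_1 = v_1
  u_i = v_i − Σ_{j<i} ((v_i · u_j) / (u_j · u_j)) · u_j.

Step by step this gives:
  u_1 = (2, -2, 2, -3)
  u_2 = (-29/21, 8/21, -8/21, -10/7)
  u_3 = (100/89, 221/89, 46/89, -50/89)

Orthogonality check:
  u_2 · u_1 = 0 (should be 0)
  u_3 · u_1 = 0 (should be 0)
  u_3 · u_2 = 0 (should be 0)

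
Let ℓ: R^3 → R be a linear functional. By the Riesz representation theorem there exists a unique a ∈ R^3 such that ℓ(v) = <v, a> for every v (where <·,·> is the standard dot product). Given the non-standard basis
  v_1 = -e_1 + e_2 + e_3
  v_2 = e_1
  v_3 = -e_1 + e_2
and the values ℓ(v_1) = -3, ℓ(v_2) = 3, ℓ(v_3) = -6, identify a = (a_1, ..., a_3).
a = (3, -3, 3)

Write a = (a_1, ..., a_3) in the standard basis. For each basis vector v_i, ℓ(v_i) = <v_i, a> is a linear equation in the a_j's. Collect the n equations into a matrix system V a = ℓ, where row i of V is v_i (expressed in the standard basis). Since V is invertible (lower-triangular with 1s on the diagonal, up to permutation), solve by back-substitution:
  V =
[[-1, 1, 1],
 [1, 0, 0],
 [-1, 1, 0]]
  V a = (-3, 3, -6)
Solving gives a = (3, -3, 3).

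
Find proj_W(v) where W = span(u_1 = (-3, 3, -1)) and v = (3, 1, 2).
proj_W(v) = (24/19, -24/19, 8/19)

Set up U = [u_1 | ... | u_1] ∈ R^(3×1). The projector onto W = col(U) is P = U (U^T U)^(-1) U^T.
Compute U^T U =
  [19],
and U^T v = (-8).
Solve U^T U · c = U^T v for the coefficients: c = (-8/19). The projection is proj_W(v) = U c.
Check: (v - proj_W(v)) · u_1 = 0  (should be 0).
Result: proj_W(v) = (24/19, -24/19, 8/19).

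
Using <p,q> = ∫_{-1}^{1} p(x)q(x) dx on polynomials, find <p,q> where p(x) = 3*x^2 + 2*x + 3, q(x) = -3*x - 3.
<p,q> = -28

Expand the product: p(x)·q(x) = -9*x^3 - 15*x^2 - 15*x - 9.
∫_{-1}^{1} of each monomial x^k gives [2/(k+1) if k even, 0 if k odd]. Integrating term-by-term (or equivalently evaluating the antiderivative F(x) = -9*x^4/4 - 5*x^3 - 15*x^2/2 - 9*x at the endpoints):
  F(1) − F(−1) = -95/4 − (17/4) = -28.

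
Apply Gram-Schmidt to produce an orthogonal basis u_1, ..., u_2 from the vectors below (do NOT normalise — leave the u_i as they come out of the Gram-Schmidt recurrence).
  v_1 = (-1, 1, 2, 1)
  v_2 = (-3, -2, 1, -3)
Orthogonal basis:
  u_1 = (-1, 1, 2, 1)
  u_2 = (-3, -2, 1, -3)

Apply the Gram-Schmidt recurrence
  u_1 = v_1
  u_i = v_i − Σ_{j<i} ((v_i · u_j) / (u_j · u_j)) · u_j.

Step by step this gives:
  u_1 = (-1, 1, 2, 1)
  u_2 = (-3, -2, 1, -3)

Orthogonality check:
  u_2 · u_1 = 0 (should be 0)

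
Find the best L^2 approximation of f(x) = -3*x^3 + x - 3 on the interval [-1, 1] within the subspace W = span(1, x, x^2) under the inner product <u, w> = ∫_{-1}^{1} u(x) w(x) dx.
g(x) = -4*x/5 - 3

The best approximation g ∈ W is the orthogonal projection of f onto W. Writing g = a_0 + a_1 x + a_2 x^2, the coefficients solve the normal equations G · a = b where
  G_{ij} = <φ_i, φ_j> and b_i = <f, φ_i>, with φ_0 = 1, φ_1 = x, φ_2 = x^2.
G =
  [2, 0, 2/3]
  [0, 2/3, 0]
  [2/3, 0, 2/5],
b = (-6, -8/15, -2).
Solving gives a_0 = -3, a_1 = -4/5, a_2 = 0, so
  g(x) = -4*x/5 - 3.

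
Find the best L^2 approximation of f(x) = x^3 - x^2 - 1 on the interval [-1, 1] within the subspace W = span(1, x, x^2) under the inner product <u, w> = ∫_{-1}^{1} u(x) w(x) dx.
g(x) = -x^2 + 3*x/5 - 1

The best approximation g ∈ W is the orthogonal projection of f onto W. Writing g = a_0 + a_1 x + a_2 x^2, the coefficients solve the normal equations G · a = b where
  G_{ij} = <φ_i, φ_j> and b_i = <f, φ_i>, with φ_0 = 1, φ_1 = x, φ_2 = x^2.
G =
  [2, 0, 2/3]
  [0, 2/3, 0]
  [2/3, 0, 2/5],
b = (-8/3, 2/5, -16/15).
Solving gives a_0 = -1, a_1 = 3/5, a_2 = -1, so
  g(x) = -x^2 + 3*x/5 - 1.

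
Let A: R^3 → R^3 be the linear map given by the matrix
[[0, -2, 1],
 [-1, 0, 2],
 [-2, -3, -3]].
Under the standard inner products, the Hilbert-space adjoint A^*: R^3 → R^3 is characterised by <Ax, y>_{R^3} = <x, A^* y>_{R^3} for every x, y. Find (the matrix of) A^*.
A^* = A^T =
[[0, -1, -2],
 [-2, 0, -3],
 [1, 2, -3]]

For real matrices with standard dot products, the defining identity <Ax, y> = <x, A^* y> gives (Ax)^T y = x^T (A^*) y, i.e. x^T A^T y = x^T (A^*) y. Since this holds for all x, y, we must have A^* = A^T. Therefore
A^* =
[[0, -1, -2],
 [-2, 0, -3],
 [1, 2, -3]].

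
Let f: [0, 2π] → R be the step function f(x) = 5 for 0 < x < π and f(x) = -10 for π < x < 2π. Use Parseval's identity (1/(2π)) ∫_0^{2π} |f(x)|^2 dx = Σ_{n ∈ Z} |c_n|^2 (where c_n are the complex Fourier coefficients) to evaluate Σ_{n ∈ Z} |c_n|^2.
Σ |c_n|^2 = 125/2

Parseval equates the L^2 energy of f (normalised by 1/(2π)) with the ℓ^2 sum of its Fourier coefficients: (1/(2π)) ∫_0^{2π} |f|^2 = Σ |c_n|^2.
Compute the left side: (1/(2π)) [∫_0^π 5^2 dx + ∫_π^{2π} (-10)^2 dx] = (1/(2π)) · (25π + 100π) = (25 + 100)/2 = 125/2.
So Σ_{n ∈ Z} |c_n|^2 = 125/2.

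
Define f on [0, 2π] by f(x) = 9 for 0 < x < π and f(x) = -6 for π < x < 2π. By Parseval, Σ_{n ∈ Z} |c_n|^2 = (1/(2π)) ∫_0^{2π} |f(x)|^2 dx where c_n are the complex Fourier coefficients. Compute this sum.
Σ |c_n|^2 = 117/2

Parseval equates the L^2 energy of f (normalised by 1/(2π)) with the ℓ^2 sum of its Fourier coefficients: (1/(2π)) ∫_0^{2π} |f|^2 = Σ |c_n|^2.
Compute the left side: (1/(2π)) [∫_0^π 9^2 dx + ∫_π^{2π} (-6)^2 dx] = (1/(2π)) · (81π + 36π) = (81 + 36)/2 = 117/2.
So Σ_{n ∈ Z} |c_n|^2 = 117/2.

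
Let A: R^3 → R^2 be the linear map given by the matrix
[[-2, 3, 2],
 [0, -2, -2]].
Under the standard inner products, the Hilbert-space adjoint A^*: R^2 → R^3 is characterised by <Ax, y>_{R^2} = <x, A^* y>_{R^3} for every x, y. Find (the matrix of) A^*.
A^* = A^T =
[[-2, 0],
 [3, -2],
 [2, -2]]

For real matrices with standard dot products, the defining identity <Ax, y> = <x, A^* y> gives (Ax)^T y = x^T (A^*) y, i.e. x^T A^T y = x^T (A^*) y. Since this holds for all x, y, we must have A^* = A^T. Therefore
A^* =
[[-2, 0],
 [3, -2],
 [2, -2]].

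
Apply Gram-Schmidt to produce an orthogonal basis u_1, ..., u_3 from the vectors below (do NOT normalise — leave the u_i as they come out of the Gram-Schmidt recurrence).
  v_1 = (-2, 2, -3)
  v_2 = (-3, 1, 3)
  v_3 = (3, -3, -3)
Orthogonal basis:
  u_1 = (-2, 2, -3)
  u_2 = (-53/17, 19/17, 48/17)
  u_3 = (-135/161, -225/161, -60/161)

Apply the Gram-Schmidt recurrence
  u_1 = v_1
  u_i = v_i − Σ_{j<i} ((v_i · u_j) / (u_j · u_j)) · u_j.

Step by step this gives:
  u_1 = (-2, 2, -3)
  u_2 = (-53/17, 19/17, 48/17)
  u_3 = (-135/161, -225/161, -60/161)

Orthogonality check:
  u_2 · u_1 = 0 (should be 0)
  u_3 · u_1 = 0 (should be 0)
  u_3 · u_2 = 0 (should be 0)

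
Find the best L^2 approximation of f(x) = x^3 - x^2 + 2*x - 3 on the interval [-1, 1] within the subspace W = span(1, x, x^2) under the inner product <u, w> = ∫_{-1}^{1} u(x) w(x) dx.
g(x) = -x^2 + 13*x/5 - 3

The best approximation g ∈ W is the orthogonal projection of f onto W. Writing g = a_0 + a_1 x + a_2 x^2, the coefficients solve the normal equations G · a = b where
  G_{ij} = <φ_i, φ_j> and b_i = <f, φ_i>, with φ_0 = 1, φ_1 = x, φ_2 = x^2.
G =
  [2, 0, 2/3]
  [0, 2/3, 0]
  [2/3, 0, 2/5],
b = (-20/3, 26/15, -12/5).
Solving gives a_0 = -3, a_1 = 13/5, a_2 = -1, so
  g(x) = -x^2 + 13*x/5 - 3.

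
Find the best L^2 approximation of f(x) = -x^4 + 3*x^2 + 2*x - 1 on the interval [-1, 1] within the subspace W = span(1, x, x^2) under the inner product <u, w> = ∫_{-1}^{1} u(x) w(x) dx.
g(x) = 15*x^2/7 + 2*x - 32/35

The best approximation g ∈ W is the orthogonal projection of f onto W. Writing g = a_0 + a_1 x + a_2 x^2, the coefficients solve the normal equations G · a = b where
  G_{ij} = <φ_i, φ_j> and b_i = <f, φ_i>, with φ_0 = 1, φ_1 = x, φ_2 = x^2.
G =
  [2, 0, 2/3]
  [0, 2/3, 0]
  [2/3, 0, 2/5],
b = (-2/5, 4/3, 26/105).
Solving gives a_0 = -32/35, a_1 = 2, a_2 = 15/7, so
  g(x) = 15*x^2/7 + 2*x - 32/35.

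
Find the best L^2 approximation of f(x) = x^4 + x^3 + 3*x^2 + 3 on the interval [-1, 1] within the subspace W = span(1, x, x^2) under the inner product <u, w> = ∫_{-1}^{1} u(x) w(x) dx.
g(x) = 27*x^2/7 + 3*x/5 + 102/35

The best approximation g ∈ W is the orthogonal projection of f onto W. Writing g = a_0 + a_1 x + a_2 x^2, the coefficients solve the normal equations G · a = b where
  G_{ij} = <φ_i, φ_j> and b_i = <f, φ_i>, with φ_0 = 1, φ_1 = x, φ_2 = x^2.
G =
  [2, 0, 2/3]
  [0, 2/3, 0]
  [2/3, 0, 2/5],
b = (42/5, 2/5, 122/35).
Solving gives a_0 = 102/35, a_1 = 3/5, a_2 = 27/7, so
  g(x) = 27*x^2/7 + 3*x/5 + 102/35.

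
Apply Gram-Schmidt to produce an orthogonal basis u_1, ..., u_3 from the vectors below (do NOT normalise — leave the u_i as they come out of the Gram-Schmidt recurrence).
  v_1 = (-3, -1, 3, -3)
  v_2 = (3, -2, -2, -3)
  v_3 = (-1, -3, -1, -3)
Orthogonal basis:
  u_1 = (-3, -1, 3, -3)
  u_2 = (18/7, -15/7, -11/7, -24/7)
  u_3 = (-116/89, -111/89, -117/89, 36/89)

Apply the Gram-Schmidt recurrence
  u_1 = v_1
  u_i = v_i − Σ_{j<i} ((v_i · u_j) / (u_j · u_j)) · u_j.

Step by step this gives:
  u_1 = (-3, -1, 3, -3)
  u_2 = (18/7, -15/7, -11/7, -24/7)
  u_3 = (-116/89, -111/89, -117/89, 36/89)

Orthogonality check:
  u_2 · u_1 = 0 (should be 0)
  u_3 · u_1 = 0 (should be 0)
  u_3 · u_2 = 0 (should be 0)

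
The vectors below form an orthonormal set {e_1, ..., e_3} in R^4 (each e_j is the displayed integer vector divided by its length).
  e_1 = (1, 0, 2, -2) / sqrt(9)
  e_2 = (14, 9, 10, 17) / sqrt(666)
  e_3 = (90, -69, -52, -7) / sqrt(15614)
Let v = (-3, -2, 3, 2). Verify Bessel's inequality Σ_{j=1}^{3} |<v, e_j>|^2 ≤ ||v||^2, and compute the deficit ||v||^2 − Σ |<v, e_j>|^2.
Σ |<v, e_j>|^2 = 1261/211; ||v||^2 = 26; deficit = 4225/211

Write each e_j = u_j / sqrt(<u_j, u_j>) where u_j is the displayed integer vector. Then <v, e_j> = <v, u_j> / sqrt(<u_j, u_j>), so |<v, e_j>|^2 = <v, u_j>^2 / <u_j, u_j>.
Coefficients: <v, e_1> = -1/sqrt(9), <v, e_2> = 4/sqrt(666), <v, e_3> = -302/sqrt(15614).
Square and sum: Σ |<v, e_j>|^2 = 1261/211.
Compute ||v||^2 = v·v = 26.
Deficit = 26 − 1261/211 = 4225/211 ≥ 0, confirming Bessel's inequality. (The deficit equals ||v − Σ <v,e_j> e_j||^2, the squared distance from v to span{e_j}.)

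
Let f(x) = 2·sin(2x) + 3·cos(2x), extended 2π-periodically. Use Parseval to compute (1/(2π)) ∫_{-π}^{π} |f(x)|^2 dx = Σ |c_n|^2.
Σ |c_n|^2 = 13/2

Expand |f|^2 and use orthogonality of {sin(nx), cos(mx)} on [-π, π]:
  ∫_{-π}^{π} sin(nx)^2 dx = π, ∫ cos(mx)^2 dx = π, and cross terms integrate to 0.
So ∫_{-π}^{π} f(x)^2 dx = 2^2 · π + 3^2 · π = (4 + 9)π.
Divide by 2π: (4 + 9)/2 = 13/2.
By Parseval, this equals Σ |c_n|^2.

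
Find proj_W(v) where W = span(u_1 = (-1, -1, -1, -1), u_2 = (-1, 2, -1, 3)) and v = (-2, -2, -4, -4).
proj_W(v) = (-146/51, -158/51, -146/51, -54/17)

Set up U = [u_1 | ... | u_2] ∈ R^(4×2). The projector onto W = col(U) is P = U (U^T U)^(-1) U^T.
Compute U^T U =
  [4, -3]
  [-3, 15],
and U^T v = (12, -10).
Solve U^T U · c = U^T v for the coefficients: c = (50/17, -4/51). The projection is proj_W(v) = U c.
Check: (v - proj_W(v)) · u_1 = 0  (should be 0).
Check: (v - proj_W(v)) · u_2 = 0  (should be 0).
Result: proj_W(v) = (-146/51, -158/51, -146/51, -54/17).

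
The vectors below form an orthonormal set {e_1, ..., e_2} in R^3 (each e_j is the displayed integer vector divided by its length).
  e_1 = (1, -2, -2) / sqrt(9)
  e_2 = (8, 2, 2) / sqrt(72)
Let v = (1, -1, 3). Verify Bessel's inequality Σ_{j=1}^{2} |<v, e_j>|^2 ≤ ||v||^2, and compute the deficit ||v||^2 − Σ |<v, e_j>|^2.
Σ |<v, e_j>|^2 = 3; ||v||^2 = 11; deficit = 8

Write each e_j = u_j / sqrt(<u_j, u_j>) where u_j is the displayed integer vector. Then <v, e_j> = <v, u_j> / sqrt(<u_j, u_j>), so |<v, e_j>|^2 = <v, u_j>^2 / <u_j, u_j>.
Coefficients: <v, e_1> = -3/sqrt(9), <v, e_2> = 12/sqrt(72).
Square and sum: Σ |<v, e_j>|^2 = 3.
Compute ||v||^2 = v·v = 11.
Deficit = 11 − 3 = 8 ≥ 0, confirming Bessel's inequality. (The deficit equals ||v − Σ <v,e_j> e_j||^2, the squared distance from v to span{e_j}.)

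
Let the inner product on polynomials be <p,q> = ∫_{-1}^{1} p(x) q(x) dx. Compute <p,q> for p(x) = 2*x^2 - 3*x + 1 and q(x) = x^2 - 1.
<p,q> = -28/15

Expand the product: p(x)·q(x) = 2*x^4 - 3*x^3 - x^2 + 3*x - 1.
∫_{-1}^{1} of each monomial x^k gives [2/(k+1) if k even, 0 if k odd]. Integrating term-by-term (or equivalently evaluating the antiderivative F(x) = 2*x^5/5 - 3*x^4/4 - x^3/3 + 3*x^2/2 - x at the endpoints):
  F(1) − F(−1) = -11/60 − (101/60) = -28/15.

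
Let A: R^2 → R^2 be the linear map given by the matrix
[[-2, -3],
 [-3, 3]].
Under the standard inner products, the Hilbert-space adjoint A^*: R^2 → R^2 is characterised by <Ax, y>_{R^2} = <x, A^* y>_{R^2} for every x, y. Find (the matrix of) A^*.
A^* = A^T =
[[-2, -3],
 [-3, 3]]

For real matrices with standard dot products, the defining identity <Ax, y> = <x, A^* y> gives (Ax)^T y = x^T (A^*) y, i.e. x^T A^T y = x^T (A^*) y. Since this holds for all x, y, we must have A^* = A^T. Therefore
A^* =
[[-2, -3],
 [-3, 3]].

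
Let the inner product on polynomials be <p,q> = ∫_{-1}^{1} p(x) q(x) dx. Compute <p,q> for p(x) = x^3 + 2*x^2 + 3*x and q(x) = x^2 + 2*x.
<p,q> = 28/5

Expand the product: p(x)·q(x) = x^5 + 4*x^4 + 7*x^3 + 6*x^2.
∫_{-1}^{1} of each monomial x^k gives [2/(k+1) if k even, 0 if k odd]. Integrating term-by-term (or equivalently evaluating the antiderivative F(x) = x^6/6 + 4*x^5/5 + 7*x^4/4 + 2*x^3 at the endpoints):
  F(1) − F(−1) = 283/60 − (-53/60) = 28/5.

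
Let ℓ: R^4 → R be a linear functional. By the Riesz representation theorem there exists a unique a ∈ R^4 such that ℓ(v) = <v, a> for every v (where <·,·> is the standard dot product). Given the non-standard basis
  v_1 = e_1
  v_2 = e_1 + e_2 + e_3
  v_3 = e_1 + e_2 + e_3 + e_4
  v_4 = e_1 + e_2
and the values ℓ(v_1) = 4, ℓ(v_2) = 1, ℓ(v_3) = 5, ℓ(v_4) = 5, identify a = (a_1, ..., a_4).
a = (4, 1, -4, 4)

Write a = (a_1, ..., a_4) in the standard basis. For each basis vector v_i, ℓ(v_i) = <v_i, a> is a linear equation in the a_j's. Collect the n equations into a matrix system V a = ℓ, where row i of V is v_i (expressed in the standard basis). Since V is invertible (lower-triangular with 1s on the diagonal, up to permutation), solve by back-substitution:
  V =
[[1, 0, 0, 0],
 [1, 1, 1, 0],
 [1, 1, 1, 1],
 [1, 1, 0, 0]]
  V a = (4, 1, 5, 5)
Solving gives a = (4, 1, -4, 4).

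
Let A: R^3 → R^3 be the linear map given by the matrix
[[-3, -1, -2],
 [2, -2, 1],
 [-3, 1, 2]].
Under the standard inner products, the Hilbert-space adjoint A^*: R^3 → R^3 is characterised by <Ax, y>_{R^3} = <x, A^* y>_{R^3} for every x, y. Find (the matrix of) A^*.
A^* = A^T =
[[-3, 2, -3],
 [-1, -2, 1],
 [-2, 1, 2]]

For real matrices with standard dot products, the defining identity <Ax, y> = <x, A^* y> gives (Ax)^T y = x^T (A^*) y, i.e. x^T A^T y = x^T (A^*) y. Since this holds for all x, y, we must have A^* = A^T. Therefore
A^* =
[[-3, 2, -3],
 [-1, -2, 1],
 [-2, 1, 2]].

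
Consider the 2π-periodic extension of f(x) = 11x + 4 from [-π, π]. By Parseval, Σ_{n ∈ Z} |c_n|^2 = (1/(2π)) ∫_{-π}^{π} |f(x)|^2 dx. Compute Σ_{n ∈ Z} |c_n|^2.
Σ |c_n|^2 = 121π^2/3 + 16

Expand and integrate term by term over [-π, π]:
  ∫ (11x)^2 dx = 121·(2π^3/3); ∫ 2·11·(4)·x dx = 0 (odd integrand); ∫ 4^2 dx = 16·2π.
So (1/(2π)) ∫_{-π}^{π} (11x + 4)^2 dx = 121π^2/3 + 16 = 121π^2/3 + 16.
Parseval ⇒ Σ |c_n|^2 = 121π^2/3 + 16.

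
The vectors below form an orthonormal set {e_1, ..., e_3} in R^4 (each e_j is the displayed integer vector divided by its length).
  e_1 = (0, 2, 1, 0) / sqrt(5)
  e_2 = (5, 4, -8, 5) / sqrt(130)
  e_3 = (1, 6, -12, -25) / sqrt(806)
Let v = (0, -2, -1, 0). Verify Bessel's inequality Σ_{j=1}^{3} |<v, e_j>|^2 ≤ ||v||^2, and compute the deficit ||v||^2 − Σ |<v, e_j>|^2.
Σ |<v, e_j>|^2 = 5; ||v||^2 = 5; deficit = 0

Write each e_j = u_j / sqrt(<u_j, u_j>) where u_j is the displayed integer vector. Then <v, e_j> = <v, u_j> / sqrt(<u_j, u_j>), so |<v, e_j>|^2 = <v, u_j>^2 / <u_j, u_j>.
Coefficients: <v, e_1> = -5/sqrt(5), <v, e_2> = 0/sqrt(130), <v, e_3> = 0/sqrt(806).
Square and sum: Σ |<v, e_j>|^2 = 5.
Compute ||v||^2 = v·v = 5.
Deficit = 5 − 5 = 0 ≥ 0, confirming Bessel's inequality. (The deficit equals ||v − Σ <v,e_j> e_j||^2, the squared distance from v to span{e_j}.)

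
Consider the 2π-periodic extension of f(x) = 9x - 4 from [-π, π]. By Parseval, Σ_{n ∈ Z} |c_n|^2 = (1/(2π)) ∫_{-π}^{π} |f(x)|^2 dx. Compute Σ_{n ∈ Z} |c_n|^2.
Σ |c_n|^2 = 27π^2 + 16

Expand and integrate term by term over [-π, π]:
  ∫ (9x)^2 dx = 81·(2π^3/3); ∫ 2·9·(-4)·x dx = 0 (odd integrand); ∫ (-4)^2 dx = 16·2π.
So (1/(2π)) ∫_{-π}^{π} (9x - 4)^2 dx = 81π^2/3 + 16 = 27π^2 + 16.
Parseval ⇒ Σ |c_n|^2 = 27π^2 + 16.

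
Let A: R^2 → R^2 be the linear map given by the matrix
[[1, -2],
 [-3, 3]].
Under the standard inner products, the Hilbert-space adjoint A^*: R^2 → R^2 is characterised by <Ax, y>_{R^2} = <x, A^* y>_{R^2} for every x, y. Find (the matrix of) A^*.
A^* = A^T =
[[1, -3],
 [-2, 3]]

For real matrices with standard dot products, the defining identity <Ax, y> = <x, A^* y> gives (Ax)^T y = x^T (A^*) y, i.e. x^T A^T y = x^T (A^*) y. Since this holds for all x, y, we must have A^* = A^T. Therefore
A^* =
[[1, -3],
 [-2, 3]].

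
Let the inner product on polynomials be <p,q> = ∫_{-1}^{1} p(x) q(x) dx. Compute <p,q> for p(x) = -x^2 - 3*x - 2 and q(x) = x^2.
<p,q> = -26/15

Expand the product: p(x)·q(x) = -x^4 - 3*x^3 - 2*x^2.
∫_{-1}^{1} of each monomial x^k gives [2/(k+1) if k even, 0 if k odd]. Integrating term-by-term (or equivalently evaluating the antiderivative F(x) = -x^5/5 - 3*x^4/4 - 2*x^3/3 at the endpoints):
  F(1) − F(−1) = -97/60 − (7/60) = -26/15.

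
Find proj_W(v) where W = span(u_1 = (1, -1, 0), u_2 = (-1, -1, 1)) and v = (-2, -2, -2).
proj_W(v) = (-2/3, -2/3, 2/3)

Set up U = [u_1 | ... | u_2] ∈ R^(3×2). The projector onto W = col(U) is P = U (U^T U)^(-1) U^T.
Compute U^T U =
  [2, 0]
  [0, 3],
and U^T v = (0, 2).
Solve U^T U · c = U^T v for the coefficients: c = (0, 2/3). The projection is proj_W(v) = U c.
Check: (v - proj_W(v)) · u_1 = 0  (should be 0).
Check: (v - proj_W(v)) · u_2 = 0  (should be 0).
Result: proj_W(v) = (-2/3, -2/3, 2/3).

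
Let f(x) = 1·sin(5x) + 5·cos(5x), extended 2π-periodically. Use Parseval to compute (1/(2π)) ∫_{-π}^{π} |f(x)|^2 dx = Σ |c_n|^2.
Σ |c_n|^2 = 13

Expand |f|^2 and use orthogonality of {sin(nx), cos(mx)} on [-π, π]:
  ∫_{-π}^{π} sin(nx)^2 dx = π, ∫ cos(mx)^2 dx = π, and cross terms integrate to 0.
So ∫_{-π}^{π} f(x)^2 dx = 1^2 · π + 5^2 · π = (1 + 25)π.
Divide by 2π: (1 + 25)/2 = 13.
By Parseval, this equals Σ |c_n|^2.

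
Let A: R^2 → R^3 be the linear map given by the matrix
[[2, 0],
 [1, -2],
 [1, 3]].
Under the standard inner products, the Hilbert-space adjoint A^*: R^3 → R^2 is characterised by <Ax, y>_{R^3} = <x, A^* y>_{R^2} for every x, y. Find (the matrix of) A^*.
A^* = A^T =
[[2, 1, 1],
 [0, -2, 3]]

For real matrices with standard dot products, the defining identity <Ax, y> = <x, A^* y> gives (Ax)^T y = x^T (A^*) y, i.e. x^T A^T y = x^T (A^*) y. Since this holds for all x, y, we must have A^* = A^T. Therefore
A^* =
[[2, 1, 1],
 [0, -2, 3]].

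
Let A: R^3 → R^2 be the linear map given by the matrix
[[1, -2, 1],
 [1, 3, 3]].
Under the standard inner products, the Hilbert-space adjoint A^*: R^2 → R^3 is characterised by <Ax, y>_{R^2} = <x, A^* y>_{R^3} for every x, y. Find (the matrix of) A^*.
A^* = A^T =
[[1, 1],
 [-2, 3],
 [1, 3]]

For real matrices with standard dot products, the defining identity <Ax, y> = <x, A^* y> gives (Ax)^T y = x^T (A^*) y, i.e. x^T A^T y = x^T (A^*) y. Since this holds for all x, y, we must have A^* = A^T. Therefore
A^* =
[[1, 1],
 [-2, 3],
 [1, 3]].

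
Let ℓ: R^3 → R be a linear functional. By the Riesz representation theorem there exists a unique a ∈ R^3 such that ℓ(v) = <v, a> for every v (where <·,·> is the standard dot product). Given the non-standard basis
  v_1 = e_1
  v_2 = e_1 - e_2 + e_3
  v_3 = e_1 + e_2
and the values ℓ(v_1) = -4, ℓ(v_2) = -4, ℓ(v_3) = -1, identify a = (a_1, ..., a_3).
a = (-4, 3, 3)

Write a = (a_1, ..., a_3) in the standard basis. For each basis vector v_i, ℓ(v_i) = <v_i, a> is a linear equation in the a_j's. Collect the n equations into a matrix system V a = ℓ, where row i of V is v_i (expressed in the standard basis). Since V is invertible (lower-triangular with 1s on the diagonal, up to permutation), solve by back-substitution:
  V =
[[1, 0, 0],
 [1, -1, 1],
 [1, 1, 0]]
  V a = (-4, -4, -1)
Solving gives a = (-4, 3, 3).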